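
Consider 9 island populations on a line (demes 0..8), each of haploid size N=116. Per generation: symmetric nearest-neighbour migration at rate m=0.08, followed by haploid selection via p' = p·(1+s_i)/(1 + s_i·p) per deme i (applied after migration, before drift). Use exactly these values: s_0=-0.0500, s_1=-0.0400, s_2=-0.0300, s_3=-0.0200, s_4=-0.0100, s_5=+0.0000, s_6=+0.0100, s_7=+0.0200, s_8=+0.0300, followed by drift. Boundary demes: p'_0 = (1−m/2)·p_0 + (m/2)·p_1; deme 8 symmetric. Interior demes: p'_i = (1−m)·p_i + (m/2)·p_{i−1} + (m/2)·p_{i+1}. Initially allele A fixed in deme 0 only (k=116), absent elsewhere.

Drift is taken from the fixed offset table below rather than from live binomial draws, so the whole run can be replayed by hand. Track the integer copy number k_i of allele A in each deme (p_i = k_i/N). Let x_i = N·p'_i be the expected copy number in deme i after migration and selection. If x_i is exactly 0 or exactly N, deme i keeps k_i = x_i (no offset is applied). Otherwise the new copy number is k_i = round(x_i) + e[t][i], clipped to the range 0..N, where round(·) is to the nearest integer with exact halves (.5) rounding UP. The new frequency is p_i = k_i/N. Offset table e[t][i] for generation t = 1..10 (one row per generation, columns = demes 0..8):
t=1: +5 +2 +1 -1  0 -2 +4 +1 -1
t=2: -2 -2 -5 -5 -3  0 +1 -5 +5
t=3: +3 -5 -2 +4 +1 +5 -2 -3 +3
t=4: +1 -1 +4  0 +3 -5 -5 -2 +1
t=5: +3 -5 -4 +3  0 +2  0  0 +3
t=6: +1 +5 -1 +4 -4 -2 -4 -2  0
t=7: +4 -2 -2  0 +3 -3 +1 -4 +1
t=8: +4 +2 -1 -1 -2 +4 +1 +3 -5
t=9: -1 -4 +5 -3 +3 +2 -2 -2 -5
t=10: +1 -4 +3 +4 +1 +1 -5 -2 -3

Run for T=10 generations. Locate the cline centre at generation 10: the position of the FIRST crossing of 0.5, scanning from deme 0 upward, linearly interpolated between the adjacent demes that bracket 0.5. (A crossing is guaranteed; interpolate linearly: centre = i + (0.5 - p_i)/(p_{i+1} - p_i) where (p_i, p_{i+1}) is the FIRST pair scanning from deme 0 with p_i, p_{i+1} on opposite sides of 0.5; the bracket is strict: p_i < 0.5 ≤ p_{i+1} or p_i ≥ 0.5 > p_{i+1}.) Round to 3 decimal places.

0.413

t=0: k=[116 0 0 0 0 0 0 0 0]
t=1: x=[111.1261 4.4615 0.0000 0.0000 0.0000 0.0000 0.0000 0.0000 0.0000] k=[116 6 0 0 0 0 0 0 0]
t=2: x=[111.3776 9.7879 0.2328 0.0000 0.0000 0.0000 0.0000 0.0000 0.0000] k=[109 8 0 0 0 0 0 0 0]
t=3: x=[104.4369 11.2969 0.3104 0.0000 0.0000 0.0000 0.0000 0.0000 0.0000] k=[107 6 0 0 0 0 0 0 0]
t=4: x=[102.3544 9.4399 0.2328 0.0000 0.0000 0.0000 0.0000 0.0000 0.0000] k=[103 8 4 0 0 0 0 0 0]
t=5: x=[98.4496 11.2194 3.8840 0.1568 0.0000 0.0000 0.0000 0.0000 0.0000] k=[101 6 0 3 0 0 0 0 0]
t=6: x=[96.3779 9.2080 0.3492 2.7061 0.1188 0.0000 0.0000 0.0000 0.0000] k=[97 14 0 7 0 0 0 0 0]
t=7: x=[92.7408 16.1831 0.8150 6.3182 0.2772 0.0000 0.0000 0.0000 0.0000] k=[97 14 0 6 3 0 0 0 0]
t=8: x=[92.7408 16.1831 0.7762 5.5326 2.9708 0.1200 0.0000 0.0000 0.0000] k=[97 18 0 5 1 4 0 0 0]
t=9: x=[92.9059 19.7617 0.8926 4.5508 1.2673 3.7200 0.1616 0.0000 0.0000] k=[92 16 6 2 4 6 0 0 0]
t=10: x=[87.8818 18.0102 6.0626 2.1960 3.9614 5.6800 0.2424 0.0000 0.0000] k=[89 14 9 6 5 7 0 0 0]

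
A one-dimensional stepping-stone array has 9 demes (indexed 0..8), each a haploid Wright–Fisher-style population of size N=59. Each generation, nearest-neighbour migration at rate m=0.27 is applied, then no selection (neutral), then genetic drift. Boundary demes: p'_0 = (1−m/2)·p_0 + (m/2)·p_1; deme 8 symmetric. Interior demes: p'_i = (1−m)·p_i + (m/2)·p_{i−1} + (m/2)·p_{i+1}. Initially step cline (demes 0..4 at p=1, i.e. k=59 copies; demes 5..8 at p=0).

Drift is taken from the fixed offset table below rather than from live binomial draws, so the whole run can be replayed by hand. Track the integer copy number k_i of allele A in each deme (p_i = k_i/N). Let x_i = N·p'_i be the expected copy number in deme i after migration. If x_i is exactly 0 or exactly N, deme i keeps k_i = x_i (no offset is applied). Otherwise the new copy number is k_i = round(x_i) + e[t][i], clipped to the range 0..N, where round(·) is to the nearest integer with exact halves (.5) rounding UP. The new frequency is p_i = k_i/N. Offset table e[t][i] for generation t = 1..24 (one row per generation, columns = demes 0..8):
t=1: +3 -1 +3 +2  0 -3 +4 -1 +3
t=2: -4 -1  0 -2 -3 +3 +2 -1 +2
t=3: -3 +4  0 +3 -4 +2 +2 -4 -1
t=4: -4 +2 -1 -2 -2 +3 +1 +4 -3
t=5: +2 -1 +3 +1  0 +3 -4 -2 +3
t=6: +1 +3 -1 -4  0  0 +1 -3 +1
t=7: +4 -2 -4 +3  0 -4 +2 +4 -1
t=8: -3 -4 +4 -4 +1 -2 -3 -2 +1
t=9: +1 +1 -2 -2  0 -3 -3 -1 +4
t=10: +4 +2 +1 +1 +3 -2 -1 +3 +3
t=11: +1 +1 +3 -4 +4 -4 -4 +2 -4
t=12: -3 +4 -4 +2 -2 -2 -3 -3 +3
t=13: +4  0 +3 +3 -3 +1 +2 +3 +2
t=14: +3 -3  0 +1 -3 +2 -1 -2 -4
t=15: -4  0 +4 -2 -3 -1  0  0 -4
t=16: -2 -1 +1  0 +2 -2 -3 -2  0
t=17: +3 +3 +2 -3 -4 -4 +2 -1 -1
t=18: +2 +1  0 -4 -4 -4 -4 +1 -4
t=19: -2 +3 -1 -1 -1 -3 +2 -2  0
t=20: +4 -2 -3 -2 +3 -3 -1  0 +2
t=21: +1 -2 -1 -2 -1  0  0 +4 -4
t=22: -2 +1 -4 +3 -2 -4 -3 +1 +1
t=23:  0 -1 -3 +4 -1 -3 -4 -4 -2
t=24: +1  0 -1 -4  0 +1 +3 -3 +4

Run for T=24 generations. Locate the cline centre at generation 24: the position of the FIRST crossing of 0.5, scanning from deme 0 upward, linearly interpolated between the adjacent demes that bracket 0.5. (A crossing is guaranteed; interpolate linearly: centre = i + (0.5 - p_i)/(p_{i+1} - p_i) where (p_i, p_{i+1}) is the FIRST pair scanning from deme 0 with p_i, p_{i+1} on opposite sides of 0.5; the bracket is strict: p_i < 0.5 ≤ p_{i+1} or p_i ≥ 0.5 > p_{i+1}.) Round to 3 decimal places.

3.045

t=0: k=[59 59 59 59 59 0 0 0 0]
t=1: x=[59.0000 59.0000 59.0000 59.0000 51.0350 7.9650 0.0000 0.0000 0.0000] k=[59 59 59 59 51 5 0 0 0]
t=2: x=[59.0000 59.0000 59.0000 57.9200 45.8700 10.5350 0.6750 0.0000 0.0000] k=[59 59 59 56 43 14 3 0 0]
t=3: x=[59.0000 59.0000 58.5950 54.6500 40.8400 16.4300 4.0800 0.4050 0.0000] k=[59 59 59 58 37 18 6 0 0]
t=4: x=[59.0000 59.0000 58.8650 55.3000 37.2700 18.9450 6.8100 0.8100 0.0000] k=[59 59 58 53 35 22 8 5 0]
t=5: x=[59.0000 58.8650 57.4600 51.2450 35.6750 21.8650 9.4850 4.7300 0.6750] k=[59 58 59 52 36 25 5 3 4]
t=6: x=[58.8650 58.2700 57.9200 50.7850 36.6750 23.7850 7.4300 3.4050 3.8650] k=[59 59 57 47 37 24 8 0 5]
t=7: x=[59.0000 58.7300 55.9200 47.0000 36.5950 23.5950 9.0800 1.7550 4.3250] k=[59 57 52 50 37 20 11 6 3]
t=8: x=[58.7300 56.5950 52.4050 48.5150 36.4600 21.0800 11.5400 6.2700 3.4050] k=[56 53 56 45 37 19 9 4 4]
t=9: x=[55.5950 53.8100 54.1100 45.4050 35.6500 20.0800 9.6750 4.6750 4.0000] k=[57 55 52 43 36 17 7 4 8]
t=10: x=[56.7300 54.8650 51.1900 43.2700 34.3800 18.2150 7.9450 4.9450 7.4600] k=[59 57 52 44 37 16 7 8 10]
t=11: x=[58.7300 56.5950 51.5950 44.1350 35.1100 17.6200 8.3500 8.1350 9.7300] k=[59 58 55 40 39 14 4 10 6]
t=12: x=[58.8650 57.7300 53.3800 41.8900 35.7600 16.0250 6.1600 8.6500 6.5400] k=[56 59 49 44 34 14 3 6 10]
t=13: x=[56.4050 57.2450 49.6750 43.3250 32.6500 15.2150 4.8900 6.1350 9.4600] k=[59 57 53 46 30 16 7 9 11]
t=14: x=[58.7300 56.7300 52.5950 44.7850 30.2700 16.6750 8.4850 9.0000 10.7300] k=[59 54 53 46 27 19 7 7 7]
t=15: x=[58.3250 54.5400 52.1900 44.3800 28.4850 18.4600 8.6200 7.0000 7.0000] k=[54 55 56 42 25 17 9 7 3]
t=16: x=[54.1350 55.0000 53.9750 41.5950 26.2150 17.0000 9.8100 6.7300 3.5400] k=[52 54 55 42 28 15 7 5 4]
t=17: x=[52.2700 53.8650 53.1100 41.8650 28.1350 15.6750 7.8100 5.1350 4.1350] k=[55 57 55 39 24 12 10 4 3]
t=18: x=[55.2700 56.4600 53.1100 39.1350 24.4050 13.3500 9.4600 4.6750 3.1350] k=[57 57 53 35 20 9 5 6 0]
t=19: x=[57.0000 56.4600 51.1100 35.4050 20.5400 9.9450 5.6750 5.0550 0.8100] k=[55 59 50 34 20 7 8 3 1]
t=20: x=[55.5400 57.2450 49.0550 34.2700 20.1350 8.8900 7.1900 3.4050 1.2700] k=[59 55 46 32 23 6 6 3 3]
t=21: x=[58.4600 54.3250 45.3250 32.6750 21.9200 8.2950 5.5950 3.4050 3.0000] k=[59 52 44 31 21 8 6 7 0]
t=22: x=[58.0550 51.8650 43.3250 31.4050 20.5950 9.4850 6.4050 5.9200 0.9450] k=[56 53 39 34 19 5 3 7 2]
t=23: x=[55.5950 51.5150 40.2150 32.6500 19.1350 6.6200 3.8100 5.7850 2.6750] k=[56 51 37 37 18 4 0 2 1]
t=24: x=[55.3250 49.7850 38.8900 34.4350 18.6750 5.3500 0.8100 1.5950 1.1350] k=[56 50 38 30 19 6 4 0 5]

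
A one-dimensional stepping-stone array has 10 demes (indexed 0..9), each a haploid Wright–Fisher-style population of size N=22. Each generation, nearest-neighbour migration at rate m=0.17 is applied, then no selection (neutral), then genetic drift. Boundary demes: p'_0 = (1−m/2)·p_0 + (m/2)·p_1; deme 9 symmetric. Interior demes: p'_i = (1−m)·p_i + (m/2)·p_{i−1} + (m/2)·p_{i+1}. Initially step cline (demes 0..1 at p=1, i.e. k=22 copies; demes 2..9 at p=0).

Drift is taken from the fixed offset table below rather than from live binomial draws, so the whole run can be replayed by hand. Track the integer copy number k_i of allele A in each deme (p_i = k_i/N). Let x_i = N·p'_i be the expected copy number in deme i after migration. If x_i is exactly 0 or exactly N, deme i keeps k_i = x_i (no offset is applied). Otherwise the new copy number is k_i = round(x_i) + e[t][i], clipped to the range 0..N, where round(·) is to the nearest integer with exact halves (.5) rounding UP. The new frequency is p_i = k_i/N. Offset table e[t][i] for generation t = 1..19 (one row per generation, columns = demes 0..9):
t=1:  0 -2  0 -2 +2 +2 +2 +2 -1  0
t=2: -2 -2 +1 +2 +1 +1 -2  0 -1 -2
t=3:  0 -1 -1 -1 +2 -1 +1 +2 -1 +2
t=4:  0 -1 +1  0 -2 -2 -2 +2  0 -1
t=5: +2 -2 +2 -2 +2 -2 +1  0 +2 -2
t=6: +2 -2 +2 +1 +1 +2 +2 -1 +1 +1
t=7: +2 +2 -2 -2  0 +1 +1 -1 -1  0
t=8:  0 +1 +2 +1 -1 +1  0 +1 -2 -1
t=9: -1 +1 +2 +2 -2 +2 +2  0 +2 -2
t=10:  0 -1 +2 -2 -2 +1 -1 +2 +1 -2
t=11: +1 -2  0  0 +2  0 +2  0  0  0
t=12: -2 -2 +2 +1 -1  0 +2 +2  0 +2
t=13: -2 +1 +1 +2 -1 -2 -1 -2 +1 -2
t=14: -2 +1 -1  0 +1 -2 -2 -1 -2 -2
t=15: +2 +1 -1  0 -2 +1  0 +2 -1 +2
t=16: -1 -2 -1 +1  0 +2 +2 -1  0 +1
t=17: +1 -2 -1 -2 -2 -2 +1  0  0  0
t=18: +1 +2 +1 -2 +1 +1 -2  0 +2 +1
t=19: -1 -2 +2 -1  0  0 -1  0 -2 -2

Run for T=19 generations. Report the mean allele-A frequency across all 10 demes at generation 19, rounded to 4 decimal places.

0.2318

t=0: k=[22 22 0 0 0 0 0 0 0 0]
t=1: x=[22.0000 20.1300 1.8700 0.0000 0.0000 0.0000 0.0000 0.0000 0.0000 0.0000] k=[22 18 2 0 0 0 0 0 0 0]
t=2: x=[21.6600 16.9800 3.1900 0.1700 0.0000 0.0000 0.0000 0.0000 0.0000 0.0000] k=[20 15 4 2 0 0 0 0 0 0]
t=3: x=[19.5750 14.4900 4.7650 2.0000 0.1700 0.0000 0.0000 0.0000 0.0000 0.0000] k=[20 13 4 1 2 0 0 0 0 0]
t=4: x=[19.4050 12.8300 4.5100 1.3400 1.7450 0.1700 0.0000 0.0000 0.0000 0.0000] k=[19 12 6 1 0 0 0 0 0 0]
t=5: x=[18.4050 12.0850 6.0850 1.3400 0.0850 0.0000 0.0000 0.0000 0.0000 0.0000] k=[20 10 8 0 2 0 0 0 0 0]
t=6: x=[19.1500 10.6800 7.4900 0.8500 1.6600 0.1700 0.0000 0.0000 0.0000 0.0000] k=[21 9 9 2 3 2 0 0 0 0]
t=7: x=[19.9800 10.0200 8.4050 2.6800 2.8300 1.9150 0.1700 0.0000 0.0000 0.0000] k=[22 12 6 1 3 3 1 0 0 0]
t=8: x=[21.1500 12.3400 6.0850 1.5950 2.8300 2.8300 1.0850 0.0850 0.0000 0.0000] k=[21 13 8 3 2 4 1 1 0 0]
t=9: x=[20.3200 13.2550 8.0000 3.3400 2.2550 3.5750 1.2550 0.9150 0.0850 0.0000] k=[19 14 10 5 0 6 3 1 2 0]
t=10: x=[18.5750 14.0850 9.9150 5.0000 0.9350 5.2350 3.0850 1.2550 1.7450 0.1700] k=[19 13 12 3 0 6 2 3 3 0]
t=11: x=[18.4900 13.4250 11.3200 3.5100 0.7650 5.1500 2.4250 2.9150 2.7450 0.2550] k=[19 11 11 4 3 5 4 3 3 0]
t=12: x=[18.3200 11.6800 10.4050 4.5100 3.2550 4.7450 4.0000 3.0850 2.7450 0.2550] k=[16 10 12 6 2 5 6 5 3 2]
t=13: x=[15.4900 10.6800 11.3200 6.1700 2.5950 4.8300 5.8300 4.9150 3.0850 2.0850] k=[13 12 12 8 2 3 5 3 4 0]
t=14: x=[12.9150 12.0850 11.6600 7.8300 2.5950 3.0850 4.6600 3.2550 3.5750 0.3400] k=[11 13 11 8 4 1 3 2 2 0]
t=15: x=[11.1700 12.6600 10.9150 7.9150 4.0850 1.4250 2.7450 2.0850 1.8300 0.1700] k=[13 14 10 8 2 2 3 4 1 2]
t=16: x=[13.0850 13.5750 10.1700 7.6600 2.5100 2.0850 3.0000 3.6600 1.3400 1.9150] k=[12 12 9 9 3 4 5 3 1 3]
t=17: x=[12.0000 11.7450 9.2550 8.4900 3.5950 4.0000 4.7450 3.0000 1.3400 2.8300] k=[13 10 8 6 2 2 6 3 1 3]
t=18: x=[12.7450 10.0850 8.0000 5.8300 2.3400 2.3400 5.4050 3.0850 1.3400 2.8300] k=[14 12 9 4 3 3 3 3 3 4]
t=19: x=[13.8300 11.9150 8.8300 4.3400 3.0850 3.0000 3.0000 3.0000 3.0850 3.9150] k=[13 10 11 3 3 3 2 3 1 2]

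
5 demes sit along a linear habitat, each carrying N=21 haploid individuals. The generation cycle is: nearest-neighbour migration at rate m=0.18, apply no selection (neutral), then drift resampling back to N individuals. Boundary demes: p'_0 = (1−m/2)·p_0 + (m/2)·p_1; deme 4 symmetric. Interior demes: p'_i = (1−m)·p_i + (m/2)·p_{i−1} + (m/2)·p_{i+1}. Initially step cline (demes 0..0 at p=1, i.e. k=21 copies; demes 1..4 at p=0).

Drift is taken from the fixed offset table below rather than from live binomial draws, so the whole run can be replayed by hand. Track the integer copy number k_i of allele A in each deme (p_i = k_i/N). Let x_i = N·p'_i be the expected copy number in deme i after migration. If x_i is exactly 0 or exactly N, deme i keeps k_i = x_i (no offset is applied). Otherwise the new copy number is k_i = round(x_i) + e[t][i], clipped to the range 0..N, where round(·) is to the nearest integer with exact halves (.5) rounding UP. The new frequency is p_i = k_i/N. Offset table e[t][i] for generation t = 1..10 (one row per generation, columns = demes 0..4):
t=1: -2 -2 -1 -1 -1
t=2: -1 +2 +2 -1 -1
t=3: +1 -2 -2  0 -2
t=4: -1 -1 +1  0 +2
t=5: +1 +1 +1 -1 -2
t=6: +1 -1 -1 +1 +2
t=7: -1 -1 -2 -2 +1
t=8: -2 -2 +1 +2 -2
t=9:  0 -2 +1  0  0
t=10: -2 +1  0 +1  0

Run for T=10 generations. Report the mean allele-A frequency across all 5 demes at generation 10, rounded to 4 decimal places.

t=0: k=[21 0 0 0 0]
t=1: x=[19.1100 1.8900 0.0000 0.0000 0.0000] k=[17 0 0 0 0]
t=2: x=[15.4700 1.5300 0.0000 0.0000 0.0000] k=[14 4 0 0 0]
t=3: x=[13.1000 4.5400 0.3600 0.0000 0.0000] k=[14 3 0 0 0]
t=4: x=[13.0100 3.7200 0.2700 0.0000 0.0000] k=[12 3 1 0 0]
t=5: x=[11.1900 3.6300 1.0900 0.0900 0.0000] k=[12 5 2 0 0]
t=6: x=[11.3700 5.3600 2.0900 0.1800 0.0000] k=[12 4 1 1 0]
t=7: x=[11.2800 4.4500 1.2700 0.9100 0.0900] k=[10 3 0 0 1]
t=8: x=[9.3700 3.3600 0.2700 0.0900 0.9100] k=[7 1 1 2 0]
t=9: x=[6.4600 1.5400 1.0900 1.7300 0.1800] k=[6 0 2 2 0]
t=10: x=[5.4600 0.7200 1.8200 1.8200 0.1800] k=[3 2 2 3 0]

0.0952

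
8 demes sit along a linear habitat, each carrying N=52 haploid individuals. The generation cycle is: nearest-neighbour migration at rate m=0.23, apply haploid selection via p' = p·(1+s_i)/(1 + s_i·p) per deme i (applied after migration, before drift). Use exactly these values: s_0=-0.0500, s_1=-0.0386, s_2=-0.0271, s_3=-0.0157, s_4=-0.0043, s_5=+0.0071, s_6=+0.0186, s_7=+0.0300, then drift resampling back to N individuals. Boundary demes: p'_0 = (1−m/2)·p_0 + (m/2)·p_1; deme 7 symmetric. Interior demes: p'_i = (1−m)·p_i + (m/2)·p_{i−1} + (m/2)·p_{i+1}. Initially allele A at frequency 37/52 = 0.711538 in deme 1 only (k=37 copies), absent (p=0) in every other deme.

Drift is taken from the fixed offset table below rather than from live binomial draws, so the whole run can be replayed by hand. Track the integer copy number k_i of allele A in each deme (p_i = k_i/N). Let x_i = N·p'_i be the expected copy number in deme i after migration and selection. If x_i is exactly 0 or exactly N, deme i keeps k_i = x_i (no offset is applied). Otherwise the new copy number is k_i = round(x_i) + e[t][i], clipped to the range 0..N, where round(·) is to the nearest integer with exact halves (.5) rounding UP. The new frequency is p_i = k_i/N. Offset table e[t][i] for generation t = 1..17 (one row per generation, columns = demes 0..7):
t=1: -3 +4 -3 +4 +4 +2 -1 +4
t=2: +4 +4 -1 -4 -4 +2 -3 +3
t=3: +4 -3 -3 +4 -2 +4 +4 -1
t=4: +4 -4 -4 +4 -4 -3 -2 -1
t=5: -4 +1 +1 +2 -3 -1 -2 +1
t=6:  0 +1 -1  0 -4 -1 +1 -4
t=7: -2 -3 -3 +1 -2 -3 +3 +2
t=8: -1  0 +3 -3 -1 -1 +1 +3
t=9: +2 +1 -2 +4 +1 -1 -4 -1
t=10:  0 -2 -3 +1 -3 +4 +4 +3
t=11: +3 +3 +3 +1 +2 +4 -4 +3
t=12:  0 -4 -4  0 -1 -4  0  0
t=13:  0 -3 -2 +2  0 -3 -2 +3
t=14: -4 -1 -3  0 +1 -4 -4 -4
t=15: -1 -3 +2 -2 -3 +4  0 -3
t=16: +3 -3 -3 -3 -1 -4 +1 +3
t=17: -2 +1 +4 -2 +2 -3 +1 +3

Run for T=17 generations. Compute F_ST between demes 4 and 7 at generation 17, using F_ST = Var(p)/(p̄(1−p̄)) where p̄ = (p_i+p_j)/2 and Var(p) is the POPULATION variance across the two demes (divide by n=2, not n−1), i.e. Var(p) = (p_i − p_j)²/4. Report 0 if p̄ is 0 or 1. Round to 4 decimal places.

t=0: k=[0 37 0 0 0 0 0 0]
t=1: x=[4.0589 27.9821 4.1489 0.0000 0.0000 0.0000 0.0000 0.0000] k=[1 32 1 0 0 0 0 0]
t=2: x=[4.3559 24.3597 4.3395 0.1132 0.0000 0.0000 0.0000 0.0000] k=[8 28 3 0 0 0 0 0]
t=3: x=[9.8829 22.3222 5.3957 0.3396 0.0000 0.0000 0.0000 0.0000] k=[14 19 2 4 0 0 0 0]
t=4: x=[14.0431 16.0302 4.0805 3.2613 0.4580 0.0000 0.0000 0.0000] k=[18 12 0 7 0 0 0 0]
t=5: x=[16.7228 10.9655 2.1282 5.3140 0.8016 0.0000 0.0000 0.0000] k=[13 12 3 7 0 0 0 0]
t=6: x=[12.3943 10.7407 4.3835 5.6548 0.8016 0.0000 0.0000 0.0000] k=[12 12 3 6 0 0 0 0]
t=7: x=[11.5331 10.6283 4.2711 4.8944 0.6871 0.0000 0.0000 0.0000] k=[10 8 1 6 0 0 0 0]
t=8: x=[9.3695 7.1780 2.3184 4.6673 0.6871 0.0000 0.0000 0.0000] k=[8 7 5 2 0 0 0 0]
t=9: x=[7.5480 6.6532 4.7647 2.0831 0.2290 0.0000 0.0000 0.0000] k=[10 8 3 6 1 0 0 0]
t=10: x=[9.3695 7.4016 3.8216 5.0079 1.4539 0.1158 0.0000 0.0000] k=[9 5 1 6 0 4 0 0]
t=11: x=[8.1802 4.8249 1.9820 4.6673 1.1452 3.1006 0.4685 0.0000] k=[11 8 5 6 3 7 0 0]
t=12: x=[10.2270 7.7371 5.3272 5.4622 3.7898 5.7712 0.8197 0.0000] k=[10 4 1 5 3 2 1 0]
t=13: x=[8.9244 4.1908 1.7577 4.2479 3.1024 2.0137 1.0182 0.1184] k=[9 1 0 6 3 0 0 3]
t=14: x=[7.7361 1.7377 0.7835 4.8944 2.9878 0.3474 0.3514 2.7305] k=[4 1 0 5 4 0 0 0]
t=15: x=[3.4845 1.1836 0.6715 4.2479 3.6404 0.4632 0.0000 0.0000] k=[2 0 3 2 1 4 0 0]
t=16: x=[1.6844 0.5530 2.4744 1.9698 1.4539 3.2163 0.4685 0.0000] k=[5 0 0 0 0 0 1 0]
t=17: x=[4.2217 0.5530 0.0000 0.0000 0.0000 0.1158 0.7841 0.1184] k=[2 2 0 0 0 0 2 3]

0.0297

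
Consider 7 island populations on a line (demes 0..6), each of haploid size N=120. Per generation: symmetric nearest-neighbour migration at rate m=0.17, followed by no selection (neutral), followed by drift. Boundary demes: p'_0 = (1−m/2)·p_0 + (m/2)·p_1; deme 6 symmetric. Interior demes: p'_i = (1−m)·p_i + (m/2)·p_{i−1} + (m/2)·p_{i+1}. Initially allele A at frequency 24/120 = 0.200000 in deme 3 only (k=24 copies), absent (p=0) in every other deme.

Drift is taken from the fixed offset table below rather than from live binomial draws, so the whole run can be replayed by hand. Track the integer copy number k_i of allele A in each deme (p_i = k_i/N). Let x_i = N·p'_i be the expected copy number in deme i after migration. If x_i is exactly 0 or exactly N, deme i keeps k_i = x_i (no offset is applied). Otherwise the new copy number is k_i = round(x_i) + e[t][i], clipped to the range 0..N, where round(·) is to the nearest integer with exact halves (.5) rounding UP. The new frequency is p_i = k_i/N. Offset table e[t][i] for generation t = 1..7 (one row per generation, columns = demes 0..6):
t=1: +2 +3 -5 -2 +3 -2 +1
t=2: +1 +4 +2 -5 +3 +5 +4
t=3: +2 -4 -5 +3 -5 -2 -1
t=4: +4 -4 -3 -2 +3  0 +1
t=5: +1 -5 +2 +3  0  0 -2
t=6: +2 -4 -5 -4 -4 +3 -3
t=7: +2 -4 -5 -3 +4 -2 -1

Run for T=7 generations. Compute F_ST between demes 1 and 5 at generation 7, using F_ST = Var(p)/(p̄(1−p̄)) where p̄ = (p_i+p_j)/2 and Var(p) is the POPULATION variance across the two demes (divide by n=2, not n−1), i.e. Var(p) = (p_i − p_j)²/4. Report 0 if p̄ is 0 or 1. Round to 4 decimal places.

t=0: k=[0 0 0 24 0 0 0]
t=1: x=[0.0000 0.0000 2.0400 19.9200 2.0400 0.0000 0.0000] k=[0 0 0 18 5 0 0]
t=2: x=[0.0000 0.0000 1.5300 15.3650 5.6800 0.4250 0.0000] k=[0 0 4 10 9 5 0]
t=3: x=[0.0000 0.3400 4.1700 9.4050 8.7450 4.9150 0.4250] k=[0 0 0 12 4 3 0]
t=4: x=[0.0000 0.0000 1.0200 10.3000 4.5950 2.8300 0.2550] k=[0 0 0 8 8 3 1]
t=5: x=[0.0000 0.0000 0.6800 7.3200 7.5750 3.2550 1.1700] k=[0 0 3 10 8 3 0]
t=6: x=[0.0000 0.2550 3.3400 9.2350 7.7450 3.1700 0.2550] k=[0 0 0 5 4 6 0]
t=7: x=[0.0000 0.0000 0.4250 4.4900 4.2550 5.3200 0.5100] k=[0 0 0 1 8 3 0]

0.0127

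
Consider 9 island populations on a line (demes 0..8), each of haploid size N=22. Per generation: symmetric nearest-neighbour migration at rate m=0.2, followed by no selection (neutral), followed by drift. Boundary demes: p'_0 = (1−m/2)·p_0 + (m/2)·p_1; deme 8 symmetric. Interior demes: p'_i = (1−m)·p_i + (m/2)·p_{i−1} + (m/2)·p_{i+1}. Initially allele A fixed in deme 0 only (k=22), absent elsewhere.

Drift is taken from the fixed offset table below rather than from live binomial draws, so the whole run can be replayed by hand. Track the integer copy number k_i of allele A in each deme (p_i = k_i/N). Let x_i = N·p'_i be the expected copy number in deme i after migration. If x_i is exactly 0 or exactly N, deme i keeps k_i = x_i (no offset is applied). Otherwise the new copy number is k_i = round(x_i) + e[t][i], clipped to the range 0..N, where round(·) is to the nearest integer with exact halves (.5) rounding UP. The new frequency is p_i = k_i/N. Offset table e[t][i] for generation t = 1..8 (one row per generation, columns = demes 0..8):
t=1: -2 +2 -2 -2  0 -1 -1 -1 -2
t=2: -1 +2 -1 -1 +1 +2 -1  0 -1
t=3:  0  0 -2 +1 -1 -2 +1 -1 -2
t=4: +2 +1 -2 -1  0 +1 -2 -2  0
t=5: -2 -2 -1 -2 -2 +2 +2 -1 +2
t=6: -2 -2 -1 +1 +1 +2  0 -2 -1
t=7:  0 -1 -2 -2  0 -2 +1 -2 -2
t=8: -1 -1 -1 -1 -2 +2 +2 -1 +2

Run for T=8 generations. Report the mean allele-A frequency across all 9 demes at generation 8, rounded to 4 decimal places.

t=0: k=[22 0 0 0 0 0 0 0 0]
t=1: x=[19.8000 2.2000 0.0000 0.0000 0.0000 0.0000 0.0000 0.0000 0.0000] k=[18 4 0 0 0 0 0 0 0]
t=2: x=[16.6000 5.0000 0.4000 0.0000 0.0000 0.0000 0.0000 0.0000 0.0000] k=[16 7 0 0 0 0 0 0 0]
t=3: x=[15.1000 7.2000 0.7000 0.0000 0.0000 0.0000 0.0000 0.0000 0.0000] k=[15 7 0 0 0 0 0 0 0]
t=4: x=[14.2000 7.1000 0.7000 0.0000 0.0000 0.0000 0.0000 0.0000 0.0000] k=[16 8 0 0 0 0 0 0 0]
t=5: x=[15.2000 8.0000 0.8000 0.0000 0.0000 0.0000 0.0000 0.0000 0.0000] k=[13 6 0 0 0 0 0 0 0]
t=6: x=[12.3000 6.1000 0.6000 0.0000 0.0000 0.0000 0.0000 0.0000 0.0000] k=[10 4 0 0 0 0 0 0 0]
t=7: x=[9.4000 4.2000 0.4000 0.0000 0.0000 0.0000 0.0000 0.0000 0.0000] k=[9 3 0 0 0 0 0 0 0]
t=8: x=[8.4000 3.3000 0.3000 0.0000 0.0000 0.0000 0.0000 0.0000 0.0000] k=[7 2 0 0 0 0 0 0 0]

0.0455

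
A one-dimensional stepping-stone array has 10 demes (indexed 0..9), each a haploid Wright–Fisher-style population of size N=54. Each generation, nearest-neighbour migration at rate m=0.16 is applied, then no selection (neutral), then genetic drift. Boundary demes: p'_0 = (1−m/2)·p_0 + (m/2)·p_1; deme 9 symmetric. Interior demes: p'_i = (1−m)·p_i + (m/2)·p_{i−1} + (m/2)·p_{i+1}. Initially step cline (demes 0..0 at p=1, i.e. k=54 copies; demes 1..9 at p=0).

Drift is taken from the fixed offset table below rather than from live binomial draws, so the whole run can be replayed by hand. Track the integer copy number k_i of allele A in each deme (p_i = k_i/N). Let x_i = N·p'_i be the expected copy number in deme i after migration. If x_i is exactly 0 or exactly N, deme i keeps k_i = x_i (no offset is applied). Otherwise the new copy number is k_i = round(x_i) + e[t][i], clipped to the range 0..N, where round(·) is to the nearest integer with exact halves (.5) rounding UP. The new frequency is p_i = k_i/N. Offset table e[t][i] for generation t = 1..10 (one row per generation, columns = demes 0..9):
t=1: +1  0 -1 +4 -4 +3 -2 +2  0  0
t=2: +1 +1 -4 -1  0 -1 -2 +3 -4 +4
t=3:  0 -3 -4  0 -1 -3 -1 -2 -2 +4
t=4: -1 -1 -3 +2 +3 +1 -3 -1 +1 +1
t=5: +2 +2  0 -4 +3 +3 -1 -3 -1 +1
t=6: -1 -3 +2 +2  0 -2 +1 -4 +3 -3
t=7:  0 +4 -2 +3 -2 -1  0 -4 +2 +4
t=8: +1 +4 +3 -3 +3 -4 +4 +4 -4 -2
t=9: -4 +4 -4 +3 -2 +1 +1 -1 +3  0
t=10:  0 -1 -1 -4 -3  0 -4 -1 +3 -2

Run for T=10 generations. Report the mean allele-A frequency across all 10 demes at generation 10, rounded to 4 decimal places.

0.1093

t=0: k=[54 0 0 0 0 0 0 0 0 0]
t=1: x=[49.6800 4.3200 0.0000 0.0000 0.0000 0.0000 0.0000 0.0000 0.0000 0.0000] k=[51 4 0 0 0 0 0 0 0 0]
t=2: x=[47.2400 7.4400 0.3200 0.0000 0.0000 0.0000 0.0000 0.0000 0.0000 0.0000] k=[48 8 0 0 0 0 0 0 0 0]
t=3: x=[44.8000 10.5600 0.6400 0.0000 0.0000 0.0000 0.0000 0.0000 0.0000 0.0000] k=[45 8 0 0 0 0 0 0 0 0]
t=4: x=[42.0400 10.3200 0.6400 0.0000 0.0000 0.0000 0.0000 0.0000 0.0000 0.0000] k=[41 9 0 0 0 0 0 0 0 0]
t=5: x=[38.4400 10.8400 0.7200 0.0000 0.0000 0.0000 0.0000 0.0000 0.0000 0.0000] k=[40 13 1 0 0 0 0 0 0 0]
t=6: x=[37.8400 14.2000 1.8800 0.0800 0.0000 0.0000 0.0000 0.0000 0.0000 0.0000] k=[37 11 4 2 0 0 0 0 0 0]
t=7: x=[34.9200 12.5200 4.4000 2.0000 0.1600 0.0000 0.0000 0.0000 0.0000 0.0000] k=[35 17 2 5 0 0 0 0 0 0]
t=8: x=[33.5600 17.2400 3.4400 4.3600 0.4000 0.0000 0.0000 0.0000 0.0000 0.0000] k=[35 21 6 1 3 0 0 0 0 0]
t=9: x=[33.8800 20.9200 6.8000 1.5600 2.6000 0.2400 0.0000 0.0000 0.0000 0.0000] k=[30 25 3 5 1 1 0 0 0 0]
t=10: x=[29.6000 23.6400 4.9200 4.5200 1.3200 0.9200 0.0800 0.0000 0.0000 0.0000] k=[30 23 4 1 0 1 0 0 0 0]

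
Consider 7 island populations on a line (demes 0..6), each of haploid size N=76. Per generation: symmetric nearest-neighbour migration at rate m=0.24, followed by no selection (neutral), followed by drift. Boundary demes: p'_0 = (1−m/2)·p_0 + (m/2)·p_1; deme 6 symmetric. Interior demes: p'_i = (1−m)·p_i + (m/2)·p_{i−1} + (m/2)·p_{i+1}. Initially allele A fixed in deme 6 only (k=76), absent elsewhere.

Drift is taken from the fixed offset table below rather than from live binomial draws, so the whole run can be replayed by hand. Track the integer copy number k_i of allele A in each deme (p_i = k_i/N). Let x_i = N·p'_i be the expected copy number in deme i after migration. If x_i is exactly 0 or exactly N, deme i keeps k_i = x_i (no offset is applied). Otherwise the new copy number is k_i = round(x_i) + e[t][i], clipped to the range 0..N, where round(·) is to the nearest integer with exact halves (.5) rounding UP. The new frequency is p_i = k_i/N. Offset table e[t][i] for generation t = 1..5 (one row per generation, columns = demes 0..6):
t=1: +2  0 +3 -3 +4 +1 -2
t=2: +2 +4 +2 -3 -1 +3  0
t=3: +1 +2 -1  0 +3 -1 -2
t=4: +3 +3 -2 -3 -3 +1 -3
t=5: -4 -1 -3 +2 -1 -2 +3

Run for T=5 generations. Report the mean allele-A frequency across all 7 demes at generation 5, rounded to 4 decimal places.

0.1335

t=0: k=[0 0 0 0 0 0 76]
t=1: x=[0.0000 0.0000 0.0000 0.0000 0.0000 9.1200 66.8800] k=[0 0 0 0 0 10 65]
t=2: x=[0.0000 0.0000 0.0000 0.0000 1.2000 15.4000 58.4000] k=[0 0 0 0 0 18 58]
t=3: x=[0.0000 0.0000 0.0000 0.0000 2.1600 20.6400 53.2000] k=[0 0 0 0 5 20 51]
t=4: x=[0.0000 0.0000 0.0000 0.6000 6.2000 21.9200 47.2800] k=[0 0 0 0 3 23 44]
t=5: x=[0.0000 0.0000 0.0000 0.3600 5.0400 23.1200 41.4800] k=[0 0 0 2 4 21 44]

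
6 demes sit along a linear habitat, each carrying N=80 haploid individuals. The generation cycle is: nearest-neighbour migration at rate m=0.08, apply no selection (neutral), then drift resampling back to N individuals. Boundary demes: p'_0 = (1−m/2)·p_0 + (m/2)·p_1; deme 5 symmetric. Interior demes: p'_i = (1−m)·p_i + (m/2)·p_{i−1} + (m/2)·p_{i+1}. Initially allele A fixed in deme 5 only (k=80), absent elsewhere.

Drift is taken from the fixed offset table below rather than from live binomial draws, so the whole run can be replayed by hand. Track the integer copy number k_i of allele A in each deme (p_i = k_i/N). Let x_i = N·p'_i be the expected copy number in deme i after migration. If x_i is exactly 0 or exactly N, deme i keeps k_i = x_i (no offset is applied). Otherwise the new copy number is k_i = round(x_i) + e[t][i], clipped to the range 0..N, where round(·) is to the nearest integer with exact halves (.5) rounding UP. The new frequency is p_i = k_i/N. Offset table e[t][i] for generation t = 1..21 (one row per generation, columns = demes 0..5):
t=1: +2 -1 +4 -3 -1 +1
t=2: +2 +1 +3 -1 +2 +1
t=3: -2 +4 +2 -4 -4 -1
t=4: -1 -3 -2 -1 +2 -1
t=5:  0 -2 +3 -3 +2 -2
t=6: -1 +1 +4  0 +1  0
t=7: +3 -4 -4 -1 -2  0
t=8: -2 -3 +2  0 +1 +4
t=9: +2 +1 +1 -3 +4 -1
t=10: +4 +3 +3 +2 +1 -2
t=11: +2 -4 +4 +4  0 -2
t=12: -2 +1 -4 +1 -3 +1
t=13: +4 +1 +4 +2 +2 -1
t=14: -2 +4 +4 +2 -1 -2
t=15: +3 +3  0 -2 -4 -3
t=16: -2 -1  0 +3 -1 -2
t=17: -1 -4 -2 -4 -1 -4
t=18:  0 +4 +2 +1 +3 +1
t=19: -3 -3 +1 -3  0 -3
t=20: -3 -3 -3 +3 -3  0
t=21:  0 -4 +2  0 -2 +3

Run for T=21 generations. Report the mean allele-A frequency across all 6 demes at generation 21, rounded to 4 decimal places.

t=0: k=[0 0 0 0 0 80]
t=1: x=[0.0000 0.0000 0.0000 0.0000 3.2000 76.8000] k=[0 0 0 0 2 78]
t=2: x=[0.0000 0.0000 0.0000 0.0800 4.9600 74.9600] k=[0 0 0 0 7 76]
t=3: x=[0.0000 0.0000 0.0000 0.2800 9.4800 73.2400] k=[0 0 0 0 5 72]
t=4: x=[0.0000 0.0000 0.0000 0.2000 7.4800 69.3200] k=[0 0 0 0 9 68]
t=5: x=[0.0000 0.0000 0.0000 0.3600 11.0000 65.6400] k=[0 0 0 0 13 64]
t=6: x=[0.0000 0.0000 0.0000 0.5200 14.5200 61.9600] k=[0 0 0 1 16 62]
t=7: x=[0.0000 0.0000 0.0400 1.5600 17.2400 60.1600] k=[0 0 0 1 15 60]
t=8: x=[0.0000 0.0000 0.0400 1.5200 16.2400 58.2000] k=[0 0 2 2 17 62]
t=9: x=[0.0000 0.0800 1.9200 2.6000 18.2000 60.2000] k=[0 1 3 0 22 59]
t=10: x=[0.0400 1.0400 2.8000 1.0000 22.6000 57.5200] k=[4 4 6 3 24 56]
t=11: x=[4.0000 4.0800 5.8000 3.9600 24.4400 54.7200] k=[6 0 10 8 24 53]
t=12: x=[5.7600 0.6400 9.5200 8.7200 24.5200 51.8400] k=[4 2 6 10 22 53]
t=13: x=[3.9200 2.2400 6.0000 10.3200 22.7600 51.7600] k=[8 3 10 12 25 51]
t=14: x=[7.8000 3.4800 9.8000 12.4400 25.5200 49.9600] k=[6 7 14 14 25 48]
t=15: x=[6.0400 7.2400 13.7200 14.4400 25.4800 47.0800] k=[9 10 14 12 21 44]
t=16: x=[9.0400 10.1200 13.7600 12.4400 21.5600 43.0800] k=[7 9 14 15 21 41]
t=17: x=[7.0800 9.1200 13.8400 15.2000 21.5600 40.2000] k=[6 5 12 11 21 36]
t=18: x=[5.9600 5.3200 11.6800 11.4400 21.2000 35.4000] k=[6 9 14 12 24 36]
t=19: x=[6.1200 9.0800 13.7200 12.5600 24.0000 35.5200] k=[3 6 15 10 24 33]
t=20: x=[3.1200 6.2400 14.4400 10.7600 23.8000 32.6400] k=[0 3 11 14 21 33]
t=21: x=[0.1200 3.2000 10.8000 14.1600 21.2000 32.5200] k=[0 0 13 14 19 36]

0.1708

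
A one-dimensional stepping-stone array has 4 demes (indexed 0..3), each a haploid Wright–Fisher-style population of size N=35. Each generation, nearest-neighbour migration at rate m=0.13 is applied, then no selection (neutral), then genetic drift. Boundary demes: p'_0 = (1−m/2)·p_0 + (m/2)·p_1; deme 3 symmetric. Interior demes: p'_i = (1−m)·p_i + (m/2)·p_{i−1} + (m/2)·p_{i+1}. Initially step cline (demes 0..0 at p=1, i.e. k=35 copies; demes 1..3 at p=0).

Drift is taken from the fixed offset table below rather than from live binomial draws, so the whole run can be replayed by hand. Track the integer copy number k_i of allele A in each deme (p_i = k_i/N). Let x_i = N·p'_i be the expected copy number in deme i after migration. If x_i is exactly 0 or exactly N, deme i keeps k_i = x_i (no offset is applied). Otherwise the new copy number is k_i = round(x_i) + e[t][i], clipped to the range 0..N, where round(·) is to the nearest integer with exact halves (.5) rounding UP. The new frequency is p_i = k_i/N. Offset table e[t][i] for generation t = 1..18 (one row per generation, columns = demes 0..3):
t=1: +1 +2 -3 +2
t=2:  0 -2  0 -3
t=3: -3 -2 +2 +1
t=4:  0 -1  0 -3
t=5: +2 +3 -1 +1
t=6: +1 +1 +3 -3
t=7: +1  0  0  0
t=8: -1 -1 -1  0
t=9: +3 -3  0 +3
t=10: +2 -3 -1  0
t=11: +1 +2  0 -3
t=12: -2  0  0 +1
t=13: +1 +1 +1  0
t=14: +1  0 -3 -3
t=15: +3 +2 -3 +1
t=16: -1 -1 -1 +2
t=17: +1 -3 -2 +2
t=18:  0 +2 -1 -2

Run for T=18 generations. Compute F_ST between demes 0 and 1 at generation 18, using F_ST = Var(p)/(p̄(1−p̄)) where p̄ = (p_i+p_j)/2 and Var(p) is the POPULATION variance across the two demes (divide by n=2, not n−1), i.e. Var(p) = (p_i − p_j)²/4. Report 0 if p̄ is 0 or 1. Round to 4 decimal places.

0.1380

t=0: k=[35 0 0 0]
t=1: x=[32.7250 2.2750 0.0000 0.0000] k=[34 4 0 0]
t=2: x=[32.0500 5.6900 0.2600 0.0000] k=[32 4 0 0]
t=3: x=[30.1800 5.5600 0.2600 0.0000] k=[27 4 2 0]
t=4: x=[25.5050 5.3650 2.0000 0.1300] k=[26 4 2 0]
t=5: x=[24.5700 5.3000 2.0000 0.1300] k=[27 8 1 1]
t=6: x=[25.7650 8.7800 1.4550 1.0000] k=[27 10 4 0]
t=7: x=[25.8950 10.7150 4.1300 0.2600] k=[27 11 4 0]
t=8: x=[25.9600 11.5850 4.1950 0.2600] k=[25 11 3 0]
t=9: x=[24.0900 11.3900 3.3250 0.1950] k=[27 8 3 3]
t=10: x=[25.7650 8.9100 3.3250 3.0000] k=[28 6 2 3]
t=11: x=[26.5700 7.1700 2.3250 2.9350] k=[28 9 2 0]
t=12: x=[26.7650 9.7800 2.3250 0.1300] k=[25 10 2 1]
t=13: x=[24.0250 10.4550 2.4550 1.0650] k=[25 11 3 1]
t=14: x=[24.0900 11.3900 3.3900 1.1300] k=[25 11 0 0]
t=15: x=[24.0900 11.1950 0.7150 0.0000] k=[27 13 0 0]
t=16: x=[26.0900 13.0650 0.8450 0.0000] k=[25 12 0 0]
t=17: x=[24.1550 12.0650 0.7800 0.0000] k=[25 9 0 0]
t=18: x=[23.9600 9.4550 0.5850 0.0000] k=[24 11 0 0]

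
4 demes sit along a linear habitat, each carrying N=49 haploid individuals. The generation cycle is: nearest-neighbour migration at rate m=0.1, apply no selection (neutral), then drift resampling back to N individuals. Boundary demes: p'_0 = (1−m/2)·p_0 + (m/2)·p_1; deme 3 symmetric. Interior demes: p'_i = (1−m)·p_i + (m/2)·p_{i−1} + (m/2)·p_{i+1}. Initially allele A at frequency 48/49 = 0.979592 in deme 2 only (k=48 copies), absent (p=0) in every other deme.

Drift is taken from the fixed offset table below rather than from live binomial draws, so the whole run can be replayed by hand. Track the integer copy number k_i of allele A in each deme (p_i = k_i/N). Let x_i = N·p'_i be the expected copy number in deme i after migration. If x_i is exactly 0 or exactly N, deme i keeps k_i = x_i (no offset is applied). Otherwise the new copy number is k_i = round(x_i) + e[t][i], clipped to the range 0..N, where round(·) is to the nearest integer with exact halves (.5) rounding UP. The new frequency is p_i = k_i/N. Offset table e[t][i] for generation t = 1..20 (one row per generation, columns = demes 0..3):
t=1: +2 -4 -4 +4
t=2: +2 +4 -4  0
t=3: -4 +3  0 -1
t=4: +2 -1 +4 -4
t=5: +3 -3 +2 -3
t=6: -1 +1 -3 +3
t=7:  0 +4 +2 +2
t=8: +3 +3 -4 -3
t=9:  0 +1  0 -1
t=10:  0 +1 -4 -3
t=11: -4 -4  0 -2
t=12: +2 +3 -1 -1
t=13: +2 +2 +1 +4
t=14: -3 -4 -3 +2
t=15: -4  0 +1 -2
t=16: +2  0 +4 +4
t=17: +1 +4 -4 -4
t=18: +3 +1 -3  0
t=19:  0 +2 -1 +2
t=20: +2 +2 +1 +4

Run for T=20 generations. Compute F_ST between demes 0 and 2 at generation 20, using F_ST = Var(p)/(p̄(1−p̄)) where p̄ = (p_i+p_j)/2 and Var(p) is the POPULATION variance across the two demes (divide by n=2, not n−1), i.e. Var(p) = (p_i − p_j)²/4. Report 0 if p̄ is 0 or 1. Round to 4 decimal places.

0.0024

t=0: k=[0 0 48 0]
t=1: x=[0.0000 2.4000 43.2000 2.4000] k=[0 0 39 6]
t=2: x=[0.0000 1.9500 35.4000 7.6500] k=[0 6 31 8]
t=3: x=[0.3000 6.9500 28.6000 9.1500] k=[0 10 29 8]
t=4: x=[0.5000 10.4500 27.0000 9.0500] k=[3 9 31 5]
t=5: x=[3.3000 9.8000 28.6000 6.3000] k=[6 7 31 3]
t=6: x=[6.0500 8.1500 28.4000 4.4000] k=[5 9 25 7]
t=7: x=[5.2000 9.6000 23.3000 7.9000] k=[5 14 25 10]
t=8: x=[5.4500 14.1000 23.7000 10.7500] k=[8 17 20 8]
t=9: x=[8.4500 16.7000 19.2500 8.6000] k=[8 18 19 8]
t=10: x=[8.5000 17.5500 18.4000 8.5500] k=[9 19 14 6]
t=11: x=[9.5000 18.2500 13.8500 6.4000] k=[6 14 14 4]
t=12: x=[6.4000 13.6000 13.5000 4.5000] k=[8 17 13 4]
t=13: x=[8.4500 16.3500 12.7500 4.4500] k=[10 18 14 8]
t=14: x=[10.4000 17.4000 13.9000 8.3000] k=[7 13 11 10]
t=15: x=[7.3000 12.6000 11.0500 10.0500] k=[3 13 12 8]
t=16: x=[3.5000 12.4500 11.8500 8.2000] k=[6 12 16 12]
t=17: x=[6.3000 11.9000 15.6000 12.2000] k=[7 16 12 8]
t=18: x=[7.4500 15.3500 12.0000 8.2000] k=[10 16 9 8]
t=19: x=[10.3000 15.3500 9.3000 8.0500] k=[10 17 8 10]
t=20: x=[10.3500 16.2000 8.5500 9.9000] k=[12 18 10 14]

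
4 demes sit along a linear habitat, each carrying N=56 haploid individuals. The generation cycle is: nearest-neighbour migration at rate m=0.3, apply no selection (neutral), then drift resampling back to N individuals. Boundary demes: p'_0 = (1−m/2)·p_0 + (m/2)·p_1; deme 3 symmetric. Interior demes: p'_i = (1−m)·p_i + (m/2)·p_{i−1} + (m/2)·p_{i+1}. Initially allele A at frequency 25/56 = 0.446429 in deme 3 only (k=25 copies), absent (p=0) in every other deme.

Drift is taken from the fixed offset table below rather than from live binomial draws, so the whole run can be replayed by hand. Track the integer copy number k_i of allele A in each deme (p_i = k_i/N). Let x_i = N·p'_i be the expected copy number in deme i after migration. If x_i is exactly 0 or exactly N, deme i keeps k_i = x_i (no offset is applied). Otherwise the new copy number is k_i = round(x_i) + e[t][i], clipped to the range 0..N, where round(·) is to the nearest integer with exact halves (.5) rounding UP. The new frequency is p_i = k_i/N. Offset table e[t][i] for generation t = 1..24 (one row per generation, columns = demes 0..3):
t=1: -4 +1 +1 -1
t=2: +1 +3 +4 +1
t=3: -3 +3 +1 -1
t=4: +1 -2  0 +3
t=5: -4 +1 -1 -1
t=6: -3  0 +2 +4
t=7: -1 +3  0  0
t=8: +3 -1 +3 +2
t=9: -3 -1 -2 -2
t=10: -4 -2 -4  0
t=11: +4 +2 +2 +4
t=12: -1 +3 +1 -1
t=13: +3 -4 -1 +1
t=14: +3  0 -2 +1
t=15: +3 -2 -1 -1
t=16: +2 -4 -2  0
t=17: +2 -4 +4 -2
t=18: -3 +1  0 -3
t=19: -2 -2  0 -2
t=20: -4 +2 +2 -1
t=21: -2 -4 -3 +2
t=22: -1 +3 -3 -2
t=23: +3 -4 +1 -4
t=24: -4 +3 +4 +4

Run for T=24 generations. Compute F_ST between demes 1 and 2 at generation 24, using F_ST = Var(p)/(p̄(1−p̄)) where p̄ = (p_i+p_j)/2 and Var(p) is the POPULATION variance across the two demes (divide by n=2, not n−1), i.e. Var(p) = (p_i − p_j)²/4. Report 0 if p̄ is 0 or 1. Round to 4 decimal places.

t=0: k=[0 0 0 25]
t=1: x=[0.0000 0.0000 3.7500 21.2500] k=[0 0 5 20]
t=2: x=[0.0000 0.7500 6.5000 17.7500] k=[0 4 11 19]
t=3: x=[0.6000 4.4500 11.1500 17.8000] k=[0 7 12 17]
t=4: x=[1.0500 6.7000 12.0000 16.2500] k=[2 5 12 19]
t=5: x=[2.4500 5.6000 12.0000 17.9500] k=[0 7 11 17]
t=6: x=[1.0500 6.5500 11.3000 16.1000] k=[0 7 13 20]
t=7: x=[1.0500 6.8500 13.1500 18.9500] k=[0 10 13 19]
t=8: x=[1.5000 8.9500 13.4500 18.1000] k=[5 8 16 20]
t=9: x=[5.4500 8.7500 15.4000 19.4000] k=[2 8 13 17]
t=10: x=[2.9000 7.8500 12.8500 16.4000] k=[0 6 9 16]
t=11: x=[0.9000 5.5500 9.6000 14.9500] k=[5 8 12 19]
t=12: x=[5.4500 8.1500 12.4500 17.9500] k=[4 11 13 17]
t=13: x=[5.0500 10.2500 13.3000 16.4000] k=[8 6 12 17]
t=14: x=[7.7000 7.2000 11.8500 16.2500] k=[11 7 10 17]
t=15: x=[10.4000 8.0500 10.6000 15.9500] k=[13 6 10 15]
t=16: x=[11.9500 7.6500 10.1500 14.2500] k=[14 4 8 14]
t=17: x=[12.5000 6.1000 8.3000 13.1000] k=[15 2 12 11]
t=18: x=[13.0500 5.4500 10.3500 11.1500] k=[10 6 10 8]
t=19: x=[9.4000 7.2000 9.1000 8.3000] k=[7 5 9 6]
t=20: x=[6.7000 5.9000 7.9500 6.4500] k=[3 8 10 5]
t=21: x=[3.7500 7.5500 8.9500 5.7500] k=[2 4 6 8]
t=22: x=[2.3000 4.0000 6.0000 7.7000] k=[1 7 3 6]
t=23: x=[1.9000 5.5000 4.0500 5.5500] k=[5 2 5 2]
t=24: x=[4.5500 2.9000 4.1000 2.4500] k=[1 6 8 6]

0.0029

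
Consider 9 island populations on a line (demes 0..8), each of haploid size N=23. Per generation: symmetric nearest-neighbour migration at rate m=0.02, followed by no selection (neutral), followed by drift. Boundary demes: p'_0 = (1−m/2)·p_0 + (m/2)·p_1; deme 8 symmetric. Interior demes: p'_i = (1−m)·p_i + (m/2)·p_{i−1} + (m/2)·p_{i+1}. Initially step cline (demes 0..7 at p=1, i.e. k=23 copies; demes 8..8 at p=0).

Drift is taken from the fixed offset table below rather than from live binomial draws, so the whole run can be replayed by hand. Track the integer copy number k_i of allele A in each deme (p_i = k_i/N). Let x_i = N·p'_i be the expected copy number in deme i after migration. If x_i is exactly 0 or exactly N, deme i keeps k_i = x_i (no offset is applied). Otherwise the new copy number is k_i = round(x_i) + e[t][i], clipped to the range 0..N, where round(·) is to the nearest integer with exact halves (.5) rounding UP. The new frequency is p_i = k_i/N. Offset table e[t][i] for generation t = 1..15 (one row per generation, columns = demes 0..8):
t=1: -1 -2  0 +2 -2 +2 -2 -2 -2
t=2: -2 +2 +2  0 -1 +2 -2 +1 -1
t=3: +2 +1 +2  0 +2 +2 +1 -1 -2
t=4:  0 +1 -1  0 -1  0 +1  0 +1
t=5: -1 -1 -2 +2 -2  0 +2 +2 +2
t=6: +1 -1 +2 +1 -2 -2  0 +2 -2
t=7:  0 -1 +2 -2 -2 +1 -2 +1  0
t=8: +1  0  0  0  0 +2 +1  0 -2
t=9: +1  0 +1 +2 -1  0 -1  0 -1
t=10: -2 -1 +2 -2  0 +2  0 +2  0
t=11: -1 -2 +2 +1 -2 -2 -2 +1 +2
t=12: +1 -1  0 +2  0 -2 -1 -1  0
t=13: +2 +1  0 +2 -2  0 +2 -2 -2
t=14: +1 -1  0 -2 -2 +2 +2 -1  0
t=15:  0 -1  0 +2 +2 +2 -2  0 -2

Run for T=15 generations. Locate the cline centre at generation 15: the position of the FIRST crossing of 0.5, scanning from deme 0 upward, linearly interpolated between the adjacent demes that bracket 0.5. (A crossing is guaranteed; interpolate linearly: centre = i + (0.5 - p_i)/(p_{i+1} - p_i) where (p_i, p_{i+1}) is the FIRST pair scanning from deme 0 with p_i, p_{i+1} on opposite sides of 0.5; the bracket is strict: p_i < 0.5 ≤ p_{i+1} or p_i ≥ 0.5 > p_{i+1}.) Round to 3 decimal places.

7.395

t=0: k=[23 23 23 23 23 23 23 23 0]
t=1: x=[23.0000 23.0000 23.0000 23.0000 23.0000 23.0000 23.0000 22.7700 0.2300] k=[23 23 23 23 23 23 23 21 0]
t=2: x=[23.0000 23.0000 23.0000 23.0000 23.0000 23.0000 22.9800 20.8100 0.2100] k=[23 23 23 23 23 23 21 22 0]
t=3: x=[23.0000 23.0000 23.0000 23.0000 23.0000 22.9800 21.0300 21.7700 0.2200] k=[23 23 23 23 23 23 22 21 0]
t=4: x=[23.0000 23.0000 23.0000 23.0000 23.0000 22.9900 22.0000 20.8000 0.2100] k=[23 23 23 23 23 23 23 21 1]
t=5: x=[23.0000 23.0000 23.0000 23.0000 23.0000 23.0000 22.9800 20.8200 1.2000] k=[23 23 23 23 23 23 23 23 3]
t=6: x=[23.0000 23.0000 23.0000 23.0000 23.0000 23.0000 23.0000 22.8000 3.2000] k=[23 23 23 23 23 23 23 23 1]
t=7: x=[23.0000 23.0000 23.0000 23.0000 23.0000 23.0000 23.0000 22.7800 1.2200] k=[23 23 23 23 23 23 23 23 1]
t=8: x=[23.0000 23.0000 23.0000 23.0000 23.0000 23.0000 23.0000 22.7800 1.2200] k=[23 23 23 23 23 23 23 23 0]
t=9: x=[23.0000 23.0000 23.0000 23.0000 23.0000 23.0000 23.0000 22.7700 0.2300] k=[23 23 23 23 23 23 23 23 0]
t=10: x=[23.0000 23.0000 23.0000 23.0000 23.0000 23.0000 23.0000 22.7700 0.2300] k=[23 23 23 23 23 23 23 23 0]
t=11: x=[23.0000 23.0000 23.0000 23.0000 23.0000 23.0000 23.0000 22.7700 0.2300] k=[23 23 23 23 23 23 23 23 2]
t=12: x=[23.0000 23.0000 23.0000 23.0000 23.0000 23.0000 23.0000 22.7900 2.2100] k=[23 23 23 23 23 23 23 22 2]
t=13: x=[23.0000 23.0000 23.0000 23.0000 23.0000 23.0000 22.9900 21.8100 2.2000] k=[23 23 23 23 23 23 23 20 0]
t=14: x=[23.0000 23.0000 23.0000 23.0000 23.0000 23.0000 22.9700 19.8300 0.2000] k=[23 23 23 23 23 23 23 19 0]
t=15: x=[23.0000 23.0000 23.0000 23.0000 23.0000 23.0000 22.9600 18.8500 0.1900] k=[23 23 23 23 23 23 21 19 0]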